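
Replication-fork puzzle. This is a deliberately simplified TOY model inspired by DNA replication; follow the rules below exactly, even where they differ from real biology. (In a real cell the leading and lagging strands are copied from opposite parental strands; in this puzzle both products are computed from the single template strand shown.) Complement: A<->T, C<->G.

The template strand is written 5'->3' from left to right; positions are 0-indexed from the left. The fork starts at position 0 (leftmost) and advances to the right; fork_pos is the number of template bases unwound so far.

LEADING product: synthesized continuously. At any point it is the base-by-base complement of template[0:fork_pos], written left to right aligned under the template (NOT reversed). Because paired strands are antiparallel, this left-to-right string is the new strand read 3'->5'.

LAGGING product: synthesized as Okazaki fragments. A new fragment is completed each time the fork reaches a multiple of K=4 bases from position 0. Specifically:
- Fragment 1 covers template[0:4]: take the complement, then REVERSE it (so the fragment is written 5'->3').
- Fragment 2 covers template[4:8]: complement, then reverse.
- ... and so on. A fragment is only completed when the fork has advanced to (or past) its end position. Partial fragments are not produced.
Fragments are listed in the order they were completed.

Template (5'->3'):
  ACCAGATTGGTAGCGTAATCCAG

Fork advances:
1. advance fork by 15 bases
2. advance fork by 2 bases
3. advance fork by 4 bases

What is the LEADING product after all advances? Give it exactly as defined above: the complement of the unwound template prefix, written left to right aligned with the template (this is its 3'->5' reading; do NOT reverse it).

Step 1: advance 15 -> fork_pos = 0 + 15 = 15.
Step 2: advance 2 -> fork_pos = 15 + 2 = 17.
Step 3: advance 4 -> fork_pos = 17 + 4 = 21.
Unwound prefix: template[0:21] = ACCAGATTGGTAGCGTAATCC
Complement it base by base (A<->T, C<->G), keeping left-to-right order:
  [0:5] ACCAG -> TGGTC
  [5:10] ATTGG -> TAACC
  [10:15] TAGCG -> ATCGC
  [15:20] TAATC -> ATTAG
  [20:21] C -> G
Concatenate: TGGTCTAACCATCGCATTAGG (length 21; written aligned with the template, i.e. 3'->5').

Answer: TGGTCTAACCATCGCATTAGG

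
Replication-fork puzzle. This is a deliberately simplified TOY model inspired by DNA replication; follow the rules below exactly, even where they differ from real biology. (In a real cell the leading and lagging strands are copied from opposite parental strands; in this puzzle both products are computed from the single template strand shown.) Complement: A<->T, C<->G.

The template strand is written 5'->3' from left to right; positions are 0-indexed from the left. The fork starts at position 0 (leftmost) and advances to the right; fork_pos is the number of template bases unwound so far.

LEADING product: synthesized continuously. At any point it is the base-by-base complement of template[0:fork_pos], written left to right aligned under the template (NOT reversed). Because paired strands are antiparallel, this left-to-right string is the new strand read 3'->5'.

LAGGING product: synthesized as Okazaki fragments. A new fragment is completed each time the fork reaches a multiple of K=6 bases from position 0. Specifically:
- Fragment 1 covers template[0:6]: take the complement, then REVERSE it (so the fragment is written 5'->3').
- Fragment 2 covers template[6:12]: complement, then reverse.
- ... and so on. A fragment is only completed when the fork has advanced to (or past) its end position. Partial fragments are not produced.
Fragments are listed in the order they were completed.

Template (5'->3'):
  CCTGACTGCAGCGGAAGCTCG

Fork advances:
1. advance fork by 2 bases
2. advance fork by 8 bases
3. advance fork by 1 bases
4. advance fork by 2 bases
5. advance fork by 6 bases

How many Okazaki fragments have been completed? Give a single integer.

Step 1: advance 2 -> fork_pos = 0 + 2 = 2. Next multiple of 6 is 6 (not reached); still 0 fragment(s).
Step 2: advance 8 -> fork_pos = 2 + 8 = 10. Reached multiple(s) of 6: 6 -> fragment 1 completed (1 total).
Step 3: advance 1 -> fork_pos = 10 + 1 = 11. Next multiple of 6 is 12 (not reached); still 1 fragment(s).
Step 4: advance 2 -> fork_pos = 11 + 2 = 13. Reached multiple(s) of 6: 12 -> fragment 2 completed (2 total).
Step 5: advance 6 -> fork_pos = 13 + 6 = 19. Reached multiple(s) of 6: 18 -> fragment 3 completed (3 total).
Check: final fork_pos = 19; the multiples of 6 that are <= 19 are 6..18 -> 19 // 6 = 3 completed fragment(s).

Answer: 3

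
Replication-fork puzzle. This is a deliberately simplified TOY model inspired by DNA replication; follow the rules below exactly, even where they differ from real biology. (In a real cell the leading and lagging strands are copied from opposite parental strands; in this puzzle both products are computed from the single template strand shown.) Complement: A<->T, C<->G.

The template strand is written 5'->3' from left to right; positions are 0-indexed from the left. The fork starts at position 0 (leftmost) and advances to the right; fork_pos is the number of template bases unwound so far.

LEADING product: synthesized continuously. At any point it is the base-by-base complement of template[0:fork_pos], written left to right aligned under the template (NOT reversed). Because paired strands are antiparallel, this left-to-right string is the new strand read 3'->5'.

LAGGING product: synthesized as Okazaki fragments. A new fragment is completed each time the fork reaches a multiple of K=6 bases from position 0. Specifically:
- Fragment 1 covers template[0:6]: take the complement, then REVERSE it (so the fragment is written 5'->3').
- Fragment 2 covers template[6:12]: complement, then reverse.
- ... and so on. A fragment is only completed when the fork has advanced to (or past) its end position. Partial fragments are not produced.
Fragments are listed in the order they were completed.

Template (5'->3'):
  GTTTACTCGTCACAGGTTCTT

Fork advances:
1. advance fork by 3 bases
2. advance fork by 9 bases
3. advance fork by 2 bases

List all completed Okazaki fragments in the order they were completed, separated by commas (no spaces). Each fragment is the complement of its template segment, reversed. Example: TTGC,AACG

Step 1: advance 3 -> fork_pos = 0 + 3 = 3. Next multiple of 6 is 6 (not reached); still 0 fragment(s).
Step 2: advance 9 -> fork_pos = 3 + 9 = 12. Reached multiple(s) of 6: 6, 12 -> fragments 1-2 completed (2 total).
Step 3: advance 2 -> fork_pos = 12 + 2 = 14. Next multiple of 6 is 18 (not reached); still 2 fragment(s).
Final fork_pos = 14, so 2 fragment(s) are complete. Build each: template segment -> complement -> reverse.
Fragment 1: template[0:6] = GTTTAC -> complement CAAATG -> reversed GTAAAC
Fragment 2: template[6:12] = TCGTCA -> complement AGCAGT -> reversed TGACGA

Answer: GTAAAC,TGACGA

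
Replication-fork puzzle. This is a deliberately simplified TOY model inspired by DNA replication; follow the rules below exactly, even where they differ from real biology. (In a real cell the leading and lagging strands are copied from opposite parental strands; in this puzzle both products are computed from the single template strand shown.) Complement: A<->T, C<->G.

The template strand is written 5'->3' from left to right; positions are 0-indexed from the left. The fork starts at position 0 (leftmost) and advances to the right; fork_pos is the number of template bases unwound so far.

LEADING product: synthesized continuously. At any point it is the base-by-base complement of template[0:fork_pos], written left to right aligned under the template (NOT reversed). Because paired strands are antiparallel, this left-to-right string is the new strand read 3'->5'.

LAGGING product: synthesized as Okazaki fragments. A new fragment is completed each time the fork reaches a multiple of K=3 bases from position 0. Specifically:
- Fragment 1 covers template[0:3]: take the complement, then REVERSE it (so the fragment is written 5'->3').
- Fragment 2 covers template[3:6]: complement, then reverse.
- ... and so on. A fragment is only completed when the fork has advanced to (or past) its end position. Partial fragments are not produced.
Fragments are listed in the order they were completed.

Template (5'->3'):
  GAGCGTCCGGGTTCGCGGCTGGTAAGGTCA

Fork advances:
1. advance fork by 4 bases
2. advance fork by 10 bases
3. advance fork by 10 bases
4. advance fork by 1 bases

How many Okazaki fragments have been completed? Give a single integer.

Step 1: advance 4 -> fork_pos = 0 + 4 = 4. Reached multiple(s) of 3: 3 -> fragment 1 completed (1 total).
Step 2: advance 10 -> fork_pos = 4 + 10 = 14. Reached multiple(s) of 3: 6, 9, 12 -> fragments 2-4 completed (4 total).
Step 3: advance 10 -> fork_pos = 14 + 10 = 24. Reached multiple(s) of 3: 15, 18, 21, 24 -> fragments 5-8 completed (8 total).
Step 4: advance 1 -> fork_pos = 24 + 1 = 25. Next multiple of 3 is 27 (not reached); still 8 fragment(s).
Check: final fork_pos = 25; the multiples of 3 that are <= 25 are 3..24 -> 25 // 3 = 8 completed fragment(s).

Answer: 8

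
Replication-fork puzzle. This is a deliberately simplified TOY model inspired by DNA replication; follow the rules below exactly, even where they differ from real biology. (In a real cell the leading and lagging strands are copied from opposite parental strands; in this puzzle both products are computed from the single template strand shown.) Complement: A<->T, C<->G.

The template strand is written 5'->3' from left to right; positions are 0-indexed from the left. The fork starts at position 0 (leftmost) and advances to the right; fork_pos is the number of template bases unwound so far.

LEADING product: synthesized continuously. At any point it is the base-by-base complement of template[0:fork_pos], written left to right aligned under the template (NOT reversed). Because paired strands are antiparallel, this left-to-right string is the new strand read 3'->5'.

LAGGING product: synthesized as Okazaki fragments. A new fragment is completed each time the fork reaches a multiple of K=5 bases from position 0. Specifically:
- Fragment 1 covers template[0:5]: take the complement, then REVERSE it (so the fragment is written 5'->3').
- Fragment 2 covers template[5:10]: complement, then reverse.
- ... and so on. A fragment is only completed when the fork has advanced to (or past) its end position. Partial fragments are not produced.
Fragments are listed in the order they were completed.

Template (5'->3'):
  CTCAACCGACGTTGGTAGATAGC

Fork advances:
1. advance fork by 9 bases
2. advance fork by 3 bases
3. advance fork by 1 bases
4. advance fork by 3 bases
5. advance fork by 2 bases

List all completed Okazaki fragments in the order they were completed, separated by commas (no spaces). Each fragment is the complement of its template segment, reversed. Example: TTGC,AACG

Answer: TTGAG,GTCGG,CCAAC

Derivation:
Step 1: advance 9 -> fork_pos = 0 + 9 = 9. Reached multiple(s) of 5: 5 -> fragment 1 completed (1 total).
Step 2: advance 3 -> fork_pos = 9 + 3 = 12. Reached multiple(s) of 5: 10 -> fragment 2 completed (2 total).
Step 3: advance 1 -> fork_pos = 12 + 1 = 13. Next multiple of 5 is 15 (not reached); still 2 fragment(s).
Step 4: advance 3 -> fork_pos = 13 + 3 = 16. Reached multiple(s) of 5: 15 -> fragment 3 completed (3 total).
Step 5: advance 2 -> fork_pos = 16 + 2 = 18. Next multiple of 5 is 20 (not reached); still 3 fragment(s).
Final fork_pos = 18, so 3 fragment(s) are complete. Build each: template segment -> complement -> reverse.
Fragment 1: template[0:5] = CTCAA -> complement GAGTT -> reversed TTGAG
Fragment 2: template[5:10] = CCGAC -> complement GGCTG -> reversed GTCGG
Fragment 3: template[10:15] = GTTGG -> complement CAACC -> reversed CCAAC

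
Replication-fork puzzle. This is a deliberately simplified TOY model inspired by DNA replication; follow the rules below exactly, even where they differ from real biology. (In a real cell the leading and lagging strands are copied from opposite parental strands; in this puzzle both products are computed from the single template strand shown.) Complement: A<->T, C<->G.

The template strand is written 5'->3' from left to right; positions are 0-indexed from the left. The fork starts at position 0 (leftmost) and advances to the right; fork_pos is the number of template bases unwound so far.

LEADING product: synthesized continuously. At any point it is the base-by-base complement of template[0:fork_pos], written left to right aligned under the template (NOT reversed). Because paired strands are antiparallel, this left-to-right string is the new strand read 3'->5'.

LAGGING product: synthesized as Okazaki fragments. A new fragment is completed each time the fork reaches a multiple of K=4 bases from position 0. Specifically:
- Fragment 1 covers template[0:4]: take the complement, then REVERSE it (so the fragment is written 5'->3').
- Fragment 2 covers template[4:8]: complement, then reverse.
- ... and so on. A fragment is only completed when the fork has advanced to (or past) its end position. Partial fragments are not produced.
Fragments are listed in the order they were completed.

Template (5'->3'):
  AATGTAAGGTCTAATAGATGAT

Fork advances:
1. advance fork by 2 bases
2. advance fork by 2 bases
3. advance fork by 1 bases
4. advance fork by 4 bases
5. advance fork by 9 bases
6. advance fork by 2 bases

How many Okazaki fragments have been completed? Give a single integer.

Step 1: advance 2 -> fork_pos = 0 + 2 = 2. Next multiple of 4 is 4 (not reached); still 0 fragment(s).
Step 2: advance 2 -> fork_pos = 2 + 2 = 4. Reached multiple(s) of 4: 4 -> fragment 1 completed (1 total).
Step 3: advance 1 -> fork_pos = 4 + 1 = 5. Next multiple of 4 is 8 (not reached); still 1 fragment(s).
Step 4: advance 4 -> fork_pos = 5 + 4 = 9. Reached multiple(s) of 4: 8 -> fragment 2 completed (2 total).
Step 5: advance 9 -> fork_pos = 9 + 9 = 18. Reached multiple(s) of 4: 12, 16 -> fragments 3-4 completed (4 total).
Step 6: advance 2 -> fork_pos = 18 + 2 = 20. Reached multiple(s) of 4: 20 -> fragment 5 completed (5 total).
Check: final fork_pos = 20; the multiples of 4 that are <= 20 are 4..20 -> 20 // 4 = 5 completed fragment(s).

Answer: 5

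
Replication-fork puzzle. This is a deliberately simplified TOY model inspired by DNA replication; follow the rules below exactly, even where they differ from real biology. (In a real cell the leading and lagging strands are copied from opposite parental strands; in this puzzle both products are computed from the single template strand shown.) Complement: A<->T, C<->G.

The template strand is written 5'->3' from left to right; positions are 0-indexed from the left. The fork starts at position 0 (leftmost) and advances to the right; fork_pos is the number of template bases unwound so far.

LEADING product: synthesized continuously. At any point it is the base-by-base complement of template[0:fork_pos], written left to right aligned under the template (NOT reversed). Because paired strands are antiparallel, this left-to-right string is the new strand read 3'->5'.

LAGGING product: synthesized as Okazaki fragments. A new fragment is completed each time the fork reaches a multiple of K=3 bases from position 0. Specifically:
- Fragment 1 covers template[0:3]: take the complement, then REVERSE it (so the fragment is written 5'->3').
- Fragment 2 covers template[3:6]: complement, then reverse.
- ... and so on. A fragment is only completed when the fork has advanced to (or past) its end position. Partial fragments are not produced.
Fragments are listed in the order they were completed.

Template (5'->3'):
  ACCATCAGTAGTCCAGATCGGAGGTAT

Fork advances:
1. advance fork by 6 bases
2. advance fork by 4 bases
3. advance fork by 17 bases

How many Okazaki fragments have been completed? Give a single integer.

Answer: 9

Derivation:
Step 1: advance 6 -> fork_pos = 0 + 6 = 6. Reached multiple(s) of 3: 3, 6 -> fragments 1-2 completed (2 total).
Step 2: advance 4 -> fork_pos = 6 + 4 = 10. Reached multiple(s) of 3: 9 -> fragment 3 completed (3 total).
Step 3: advance 17 -> fork_pos = 10 + 17 = 27. Reached multiple(s) of 3: 12, 15, 18, 21, 24, 27 -> fragments 4-9 completed (9 total).
Check: final fork_pos = 27; the multiples of 3 that are <= 27 are 3..27 -> 27 // 3 = 9 completed fragment(s).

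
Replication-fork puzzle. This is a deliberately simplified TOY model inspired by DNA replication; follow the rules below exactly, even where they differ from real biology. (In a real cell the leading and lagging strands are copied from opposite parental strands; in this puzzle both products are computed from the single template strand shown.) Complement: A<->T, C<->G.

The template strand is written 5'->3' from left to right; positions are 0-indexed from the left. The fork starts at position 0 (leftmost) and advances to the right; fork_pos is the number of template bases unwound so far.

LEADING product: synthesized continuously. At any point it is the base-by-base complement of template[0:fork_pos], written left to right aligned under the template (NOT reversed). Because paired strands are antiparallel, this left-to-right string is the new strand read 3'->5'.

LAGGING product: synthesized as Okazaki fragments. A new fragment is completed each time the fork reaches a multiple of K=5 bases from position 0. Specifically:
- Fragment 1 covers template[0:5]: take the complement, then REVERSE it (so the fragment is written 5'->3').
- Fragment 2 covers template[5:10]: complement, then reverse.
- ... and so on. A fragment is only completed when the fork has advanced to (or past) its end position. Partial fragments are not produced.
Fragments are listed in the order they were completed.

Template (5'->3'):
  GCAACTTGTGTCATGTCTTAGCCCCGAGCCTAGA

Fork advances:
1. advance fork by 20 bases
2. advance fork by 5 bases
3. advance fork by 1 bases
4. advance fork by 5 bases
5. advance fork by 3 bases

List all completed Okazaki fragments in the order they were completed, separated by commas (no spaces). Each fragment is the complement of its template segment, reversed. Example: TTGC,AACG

Step 1: advance 20 -> fork_pos = 0 + 20 = 20. Reached multiple(s) of 5: 5, 10, 15, 20 -> fragments 1-4 completed (4 total).
Step 2: advance 5 -> fork_pos = 20 + 5 = 25. Reached multiple(s) of 5: 25 -> fragment 5 completed (5 total).
Step 3: advance 1 -> fork_pos = 25 + 1 = 26. Next multiple of 5 is 30 (not reached); still 5 fragment(s).
Step 4: advance 5 -> fork_pos = 26 + 5 = 31. Reached multiple(s) of 5: 30 -> fragment 6 completed (6 total).
Step 5: advance 3 -> fork_pos = 31 + 3 = 34. Next multiple of 5 is 35 (not reached); still 6 fragment(s).
Final fork_pos = 34, so 6 fragment(s) are complete. Build each: template segment -> complement -> reverse.
Fragment 1: template[0:5] = GCAAC -> complement CGTTG -> reversed GTTGC
Fragment 2: template[5:10] = TTGTG -> complement AACAC -> reversed CACAA
Fragment 3: template[10:15] = TCATG -> complement AGTAC -> reversed CATGA
Fragment 4: template[15:20] = TCTTA -> complement AGAAT -> reversed TAAGA
Fragment 5: template[20:25] = GCCCC -> complement CGGGG -> reversed GGGGC
Fragment 6: template[25:30] = GAGCC -> complement CTCGG -> reversed GGCTC

Answer: GTTGC,CACAA,CATGA,TAAGA,GGGGC,GGCTC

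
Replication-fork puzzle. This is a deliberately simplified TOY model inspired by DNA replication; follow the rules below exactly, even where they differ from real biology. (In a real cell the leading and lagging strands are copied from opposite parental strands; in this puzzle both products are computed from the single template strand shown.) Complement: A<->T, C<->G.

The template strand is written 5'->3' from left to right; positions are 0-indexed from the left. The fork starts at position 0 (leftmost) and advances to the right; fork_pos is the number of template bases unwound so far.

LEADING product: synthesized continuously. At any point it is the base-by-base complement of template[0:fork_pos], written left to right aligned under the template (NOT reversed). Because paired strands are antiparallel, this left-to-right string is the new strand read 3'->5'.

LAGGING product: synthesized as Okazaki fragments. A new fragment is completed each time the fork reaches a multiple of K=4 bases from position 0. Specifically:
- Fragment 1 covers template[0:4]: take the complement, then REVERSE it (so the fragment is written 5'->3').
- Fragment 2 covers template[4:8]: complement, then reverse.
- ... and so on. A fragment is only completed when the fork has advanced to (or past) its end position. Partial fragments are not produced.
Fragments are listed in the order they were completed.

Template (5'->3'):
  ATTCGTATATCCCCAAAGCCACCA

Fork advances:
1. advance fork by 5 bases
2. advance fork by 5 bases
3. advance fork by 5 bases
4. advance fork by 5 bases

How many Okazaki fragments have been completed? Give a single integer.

Answer: 5

Derivation:
Step 1: advance 5 -> fork_pos = 0 + 5 = 5. Reached multiple(s) of 4: 4 -> fragment 1 completed (1 total).
Step 2: advance 5 -> fork_pos = 5 + 5 = 10. Reached multiple(s) of 4: 8 -> fragment 2 completed (2 total).
Step 3: advance 5 -> fork_pos = 10 + 5 = 15. Reached multiple(s) of 4: 12 -> fragment 3 completed (3 total).
Step 4: advance 5 -> fork_pos = 15 + 5 = 20. Reached multiple(s) of 4: 16, 20 -> fragments 4-5 completed (5 total).
Check: final fork_pos = 20; the multiples of 4 that are <= 20 are 4..20 -> 20 // 4 = 5 completed fragment(s).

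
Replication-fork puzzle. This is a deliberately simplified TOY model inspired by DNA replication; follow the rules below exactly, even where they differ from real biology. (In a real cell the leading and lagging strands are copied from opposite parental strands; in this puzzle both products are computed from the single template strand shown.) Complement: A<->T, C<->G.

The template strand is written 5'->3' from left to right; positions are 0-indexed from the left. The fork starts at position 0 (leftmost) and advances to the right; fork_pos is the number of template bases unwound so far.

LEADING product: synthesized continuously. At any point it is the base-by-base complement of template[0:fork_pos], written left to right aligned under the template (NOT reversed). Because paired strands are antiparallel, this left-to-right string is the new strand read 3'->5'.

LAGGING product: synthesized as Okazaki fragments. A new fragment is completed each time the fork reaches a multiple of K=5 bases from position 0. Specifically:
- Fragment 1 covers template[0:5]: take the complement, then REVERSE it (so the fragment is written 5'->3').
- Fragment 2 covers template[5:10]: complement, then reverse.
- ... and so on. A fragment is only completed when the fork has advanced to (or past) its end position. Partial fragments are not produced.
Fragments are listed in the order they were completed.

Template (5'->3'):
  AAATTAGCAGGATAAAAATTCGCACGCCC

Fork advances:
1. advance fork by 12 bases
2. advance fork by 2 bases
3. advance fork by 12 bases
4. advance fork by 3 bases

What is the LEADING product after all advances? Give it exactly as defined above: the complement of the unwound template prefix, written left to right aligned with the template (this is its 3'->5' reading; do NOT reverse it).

Step 1: advance 12 -> fork_pos = 0 + 12 = 12.
Step 2: advance 2 -> fork_pos = 12 + 2 = 14.
Step 3: advance 12 -> fork_pos = 14 + 12 = 26.
Step 4: advance 3 -> fork_pos = 26 + 3 = 29.
Unwound prefix: template[0:29] = AAATTAGCAGGATAAAAATTCGCACGCCC
Complement it base by base (A<->T, C<->G), keeping left-to-right order:
  [0:5] AAATT -> TTTAA
  [5:10] AGCAG -> TCGTC
  [10:15] GATAA -> CTATT
  [15:20] AAATT -> TTTAA
  [20:25] CGCAC -> GCGTG
  [25:29] GCCC -> CGGG
Concatenate: TTTAATCGTCCTATTTTTAAGCGTGCGGG (length 29; written aligned with the template, i.e. 3'->5').

Answer: TTTAATCGTCCTATTTTTAAGCGTGCGGG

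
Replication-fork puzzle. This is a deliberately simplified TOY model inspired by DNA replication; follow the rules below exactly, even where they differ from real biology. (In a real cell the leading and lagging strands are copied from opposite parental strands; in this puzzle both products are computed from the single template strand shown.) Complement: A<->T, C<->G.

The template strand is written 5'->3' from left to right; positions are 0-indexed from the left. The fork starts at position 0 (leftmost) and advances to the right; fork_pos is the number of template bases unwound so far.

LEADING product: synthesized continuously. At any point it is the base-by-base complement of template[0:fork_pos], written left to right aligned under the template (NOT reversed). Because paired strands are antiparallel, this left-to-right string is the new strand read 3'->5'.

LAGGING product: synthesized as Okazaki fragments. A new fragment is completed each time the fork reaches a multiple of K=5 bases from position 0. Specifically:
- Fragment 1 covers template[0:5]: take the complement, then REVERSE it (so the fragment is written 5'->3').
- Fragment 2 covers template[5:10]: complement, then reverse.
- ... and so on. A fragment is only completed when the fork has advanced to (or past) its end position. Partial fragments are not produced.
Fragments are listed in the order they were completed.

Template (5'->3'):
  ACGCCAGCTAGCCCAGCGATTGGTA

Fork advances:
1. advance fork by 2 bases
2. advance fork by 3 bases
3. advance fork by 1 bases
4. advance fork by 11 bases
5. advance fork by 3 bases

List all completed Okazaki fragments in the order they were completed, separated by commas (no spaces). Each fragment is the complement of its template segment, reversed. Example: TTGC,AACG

Answer: GGCGT,TAGCT,TGGGC,ATCGC

Derivation:
Step 1: advance 2 -> fork_pos = 0 + 2 = 2. Next multiple of 5 is 5 (not reached); still 0 fragment(s).
Step 2: advance 3 -> fork_pos = 2 + 3 = 5. Reached multiple(s) of 5: 5 -> fragment 1 completed (1 total).
Step 3: advance 1 -> fork_pos = 5 + 1 = 6. Next multiple of 5 is 10 (not reached); still 1 fragment(s).
Step 4: advance 11 -> fork_pos = 6 + 11 = 17. Reached multiple(s) of 5: 10, 15 -> fragments 2-3 completed (3 total).
Step 5: advance 3 -> fork_pos = 17 + 3 = 20. Reached multiple(s) of 5: 20 -> fragment 4 completed (4 total).
Final fork_pos = 20, so 4 fragment(s) are complete. Build each: template segment -> complement -> reverse.
Fragment 1: template[0:5] = ACGCC -> complement TGCGG -> reversed GGCGT
Fragment 2: template[5:10] = AGCTA -> complement TCGAT -> reversed TAGCT
Fragment 3: template[10:15] = GCCCA -> complement CGGGT -> reversed TGGGC
Fragment 4: template[15:20] = GCGAT -> complement CGCTA -> reversed ATCGC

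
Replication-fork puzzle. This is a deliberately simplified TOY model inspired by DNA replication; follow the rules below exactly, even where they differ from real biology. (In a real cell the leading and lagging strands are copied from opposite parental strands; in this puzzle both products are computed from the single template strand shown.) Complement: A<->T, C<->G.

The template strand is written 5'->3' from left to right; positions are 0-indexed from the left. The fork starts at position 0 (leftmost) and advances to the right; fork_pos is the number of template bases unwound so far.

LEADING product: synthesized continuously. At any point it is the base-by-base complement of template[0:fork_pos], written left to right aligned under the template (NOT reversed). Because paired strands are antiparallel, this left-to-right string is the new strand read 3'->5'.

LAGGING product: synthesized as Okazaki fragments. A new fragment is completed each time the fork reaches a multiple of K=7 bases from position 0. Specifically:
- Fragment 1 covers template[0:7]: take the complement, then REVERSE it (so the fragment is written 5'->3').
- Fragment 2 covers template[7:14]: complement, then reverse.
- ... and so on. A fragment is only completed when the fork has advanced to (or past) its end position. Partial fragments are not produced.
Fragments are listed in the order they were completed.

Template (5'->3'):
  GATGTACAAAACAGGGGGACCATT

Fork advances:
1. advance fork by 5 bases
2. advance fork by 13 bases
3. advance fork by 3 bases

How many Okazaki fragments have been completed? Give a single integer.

Answer: 3

Derivation:
Step 1: advance 5 -> fork_pos = 0 + 5 = 5. Next multiple of 7 is 7 (not reached); still 0 fragment(s).
Step 2: advance 13 -> fork_pos = 5 + 13 = 18. Reached multiple(s) of 7: 7, 14 -> fragments 1-2 completed (2 total).
Step 3: advance 3 -> fork_pos = 18 + 3 = 21. Reached multiple(s) of 7: 21 -> fragment 3 completed (3 total).
Check: final fork_pos = 21; the multiples of 7 that are <= 21 are 7..21 -> 21 // 7 = 3 completed fragment(s).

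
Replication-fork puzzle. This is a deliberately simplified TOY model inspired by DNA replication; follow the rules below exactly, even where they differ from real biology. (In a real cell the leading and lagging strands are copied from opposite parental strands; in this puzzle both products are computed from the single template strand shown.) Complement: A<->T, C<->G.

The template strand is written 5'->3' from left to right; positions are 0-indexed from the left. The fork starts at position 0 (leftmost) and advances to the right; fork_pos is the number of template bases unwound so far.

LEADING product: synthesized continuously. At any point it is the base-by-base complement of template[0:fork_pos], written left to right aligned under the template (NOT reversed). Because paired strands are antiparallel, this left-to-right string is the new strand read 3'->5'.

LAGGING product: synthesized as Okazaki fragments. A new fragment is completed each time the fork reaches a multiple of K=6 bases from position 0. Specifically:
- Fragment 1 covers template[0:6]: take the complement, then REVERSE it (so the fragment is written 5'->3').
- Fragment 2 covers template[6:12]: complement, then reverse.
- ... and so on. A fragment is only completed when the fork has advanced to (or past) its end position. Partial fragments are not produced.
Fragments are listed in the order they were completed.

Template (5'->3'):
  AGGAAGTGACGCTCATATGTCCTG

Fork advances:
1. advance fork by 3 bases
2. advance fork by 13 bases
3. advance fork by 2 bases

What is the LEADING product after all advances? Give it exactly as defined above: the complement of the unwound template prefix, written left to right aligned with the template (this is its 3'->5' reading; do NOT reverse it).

Step 1: advance 3 -> fork_pos = 0 + 3 = 3.
Step 2: advance 13 -> fork_pos = 3 + 13 = 16.
Step 3: advance 2 -> fork_pos = 16 + 2 = 18.
Unwound prefix: template[0:18] = AGGAAGTGACGCTCATAT
Complement it base by base (A<->T, C<->G), keeping left-to-right order:
  [0:5] AGGAA -> TCCTT
  [5:10] GTGAC -> CACTG
  [10:15] GCTCA -> CGAGT
  [15:18] TAT -> ATA
Concatenate: TCCTTCACTGCGAGTATA (length 18; written aligned with the template, i.e. 3'->5').

Answer: TCCTTCACTGCGAGTATA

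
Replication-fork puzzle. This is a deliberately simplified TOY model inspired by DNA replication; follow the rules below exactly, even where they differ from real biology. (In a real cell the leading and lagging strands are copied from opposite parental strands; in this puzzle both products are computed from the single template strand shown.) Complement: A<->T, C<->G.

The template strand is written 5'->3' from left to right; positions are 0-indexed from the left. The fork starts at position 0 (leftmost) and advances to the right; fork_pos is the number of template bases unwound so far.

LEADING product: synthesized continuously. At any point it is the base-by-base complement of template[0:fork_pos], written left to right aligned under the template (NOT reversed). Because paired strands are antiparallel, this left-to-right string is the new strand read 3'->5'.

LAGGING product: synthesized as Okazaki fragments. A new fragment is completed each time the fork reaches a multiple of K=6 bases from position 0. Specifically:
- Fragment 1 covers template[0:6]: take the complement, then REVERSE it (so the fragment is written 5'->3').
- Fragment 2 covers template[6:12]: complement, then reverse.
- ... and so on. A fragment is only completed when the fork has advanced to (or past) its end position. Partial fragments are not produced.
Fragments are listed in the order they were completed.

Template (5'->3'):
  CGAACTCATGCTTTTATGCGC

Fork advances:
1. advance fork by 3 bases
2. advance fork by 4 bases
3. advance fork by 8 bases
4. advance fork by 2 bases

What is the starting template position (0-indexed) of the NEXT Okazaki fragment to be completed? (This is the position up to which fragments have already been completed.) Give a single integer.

Step 1: advance 3 -> fork_pos = 0 + 3 = 3. Next multiple of 6 is 6 (not reached); still 0 fragment(s).
Step 2: advance 4 -> fork_pos = 3 + 4 = 7. Reached multiple(s) of 6: 6 -> fragment 1 completed (1 total).
Step 3: advance 8 -> fork_pos = 7 + 8 = 15. Reached multiple(s) of 6: 12 -> fragment 2 completed (2 total).
Step 4: advance 2 -> fork_pos = 15 + 2 = 17. Next multiple of 6 is 18 (not reached); still 2 fragment(s).
2 fragment(s) completed, covering template[0:12] (2 x 6 = 12). The next fragment, fragment 3, covers template[12:18], so it starts at position 12.

Answer: 12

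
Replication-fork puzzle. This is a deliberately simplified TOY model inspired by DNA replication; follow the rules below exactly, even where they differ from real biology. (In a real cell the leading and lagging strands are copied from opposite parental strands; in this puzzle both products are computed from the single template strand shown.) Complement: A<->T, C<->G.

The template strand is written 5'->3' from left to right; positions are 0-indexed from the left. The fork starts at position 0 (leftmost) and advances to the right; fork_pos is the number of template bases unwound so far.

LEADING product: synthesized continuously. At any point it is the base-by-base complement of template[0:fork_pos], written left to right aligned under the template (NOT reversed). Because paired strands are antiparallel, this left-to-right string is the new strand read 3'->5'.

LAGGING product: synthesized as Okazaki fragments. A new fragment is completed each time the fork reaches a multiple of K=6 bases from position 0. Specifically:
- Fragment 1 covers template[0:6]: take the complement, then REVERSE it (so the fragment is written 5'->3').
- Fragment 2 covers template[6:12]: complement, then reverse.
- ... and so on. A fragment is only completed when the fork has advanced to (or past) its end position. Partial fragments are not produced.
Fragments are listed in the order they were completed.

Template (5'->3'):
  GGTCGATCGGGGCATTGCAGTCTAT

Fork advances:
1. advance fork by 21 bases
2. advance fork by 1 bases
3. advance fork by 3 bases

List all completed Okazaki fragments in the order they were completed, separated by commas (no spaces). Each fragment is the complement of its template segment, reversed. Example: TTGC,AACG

Step 1: advance 21 -> fork_pos = 0 + 21 = 21. Reached multiple(s) of 6: 6, 12, 18 -> fragments 1-3 completed (3 total).
Step 2: advance 1 -> fork_pos = 21 + 1 = 22. Next multiple of 6 is 24 (not reached); still 3 fragment(s).
Step 3: advance 3 -> fork_pos = 22 + 3 = 25. Reached multiple(s) of 6: 24 -> fragment 4 completed (4 total).
Final fork_pos = 25, so 4 fragment(s) are complete. Build each: template segment -> complement -> reverse.
Fragment 1: template[0:6] = GGTCGA -> complement CCAGCT -> reversed TCGACC
Fragment 2: template[6:12] = TCGGGG -> complement AGCCCC -> reversed CCCCGA
Fragment 3: template[12:18] = CATTGC -> complement GTAACG -> reversed GCAATG
Fragment 4: template[18:24] = AGTCTA -> complement TCAGAT -> reversed TAGACT

Answer: TCGACC,CCCCGA,GCAATG,TAGACT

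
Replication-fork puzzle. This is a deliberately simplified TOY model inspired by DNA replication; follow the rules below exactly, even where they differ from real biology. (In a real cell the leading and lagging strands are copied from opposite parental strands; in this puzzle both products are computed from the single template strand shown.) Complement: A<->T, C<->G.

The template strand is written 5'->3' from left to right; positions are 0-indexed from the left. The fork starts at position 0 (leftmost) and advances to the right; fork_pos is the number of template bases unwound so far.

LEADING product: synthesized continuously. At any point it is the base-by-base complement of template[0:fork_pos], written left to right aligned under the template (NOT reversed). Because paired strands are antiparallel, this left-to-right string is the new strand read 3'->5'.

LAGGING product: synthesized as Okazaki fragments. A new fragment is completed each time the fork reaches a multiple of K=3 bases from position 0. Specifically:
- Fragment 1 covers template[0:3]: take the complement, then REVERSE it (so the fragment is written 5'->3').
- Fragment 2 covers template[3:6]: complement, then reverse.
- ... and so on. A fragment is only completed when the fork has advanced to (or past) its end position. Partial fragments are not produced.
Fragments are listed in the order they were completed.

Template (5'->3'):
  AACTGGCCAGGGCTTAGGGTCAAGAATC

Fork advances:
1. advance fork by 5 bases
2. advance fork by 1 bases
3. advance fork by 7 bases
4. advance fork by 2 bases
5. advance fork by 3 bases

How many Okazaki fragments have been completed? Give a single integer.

Answer: 6

Derivation:
Step 1: advance 5 -> fork_pos = 0 + 5 = 5. Reached multiple(s) of 3: 3 -> fragment 1 completed (1 total).
Step 2: advance 1 -> fork_pos = 5 + 1 = 6. Reached multiple(s) of 3: 6 -> fragment 2 completed (2 total).
Step 3: advance 7 -> fork_pos = 6 + 7 = 13. Reached multiple(s) of 3: 9, 12 -> fragments 3-4 completed (4 total).
Step 4: advance 2 -> fork_pos = 13 + 2 = 15. Reached multiple(s) of 3: 15 -> fragment 5 completed (5 total).
Step 5: advance 3 -> fork_pos = 15 + 3 = 18. Reached multiple(s) of 3: 18 -> fragment 6 completed (6 total).
Check: final fork_pos = 18; the multiples of 3 that are <= 18 are 3..18 -> 18 // 3 = 6 completed fragment(s).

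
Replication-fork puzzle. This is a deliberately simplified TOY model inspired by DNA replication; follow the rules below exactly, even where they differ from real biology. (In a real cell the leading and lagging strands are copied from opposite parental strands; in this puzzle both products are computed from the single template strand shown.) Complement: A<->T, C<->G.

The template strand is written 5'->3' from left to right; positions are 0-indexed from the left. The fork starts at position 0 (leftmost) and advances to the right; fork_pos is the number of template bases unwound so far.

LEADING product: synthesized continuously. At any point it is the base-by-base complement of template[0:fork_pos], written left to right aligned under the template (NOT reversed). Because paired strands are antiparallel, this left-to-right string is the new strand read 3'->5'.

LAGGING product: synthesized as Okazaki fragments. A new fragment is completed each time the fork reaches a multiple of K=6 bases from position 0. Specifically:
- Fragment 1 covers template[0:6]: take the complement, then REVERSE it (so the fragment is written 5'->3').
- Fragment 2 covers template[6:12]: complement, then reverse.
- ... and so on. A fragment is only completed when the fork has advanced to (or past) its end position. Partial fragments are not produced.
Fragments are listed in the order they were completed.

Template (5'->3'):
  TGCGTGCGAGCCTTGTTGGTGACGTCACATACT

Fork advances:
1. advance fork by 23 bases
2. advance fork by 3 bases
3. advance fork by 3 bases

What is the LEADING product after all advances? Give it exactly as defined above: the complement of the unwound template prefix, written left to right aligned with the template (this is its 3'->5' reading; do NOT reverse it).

Step 1: advance 23 -> fork_pos = 0 + 23 = 23.
Step 2: advance 3 -> fork_pos = 23 + 3 = 26.
Step 3: advance 3 -> fork_pos = 26 + 3 = 29.
Unwound prefix: template[0:29] = TGCGTGCGAGCCTTGTTGGTGACGTCACA
Complement it base by base (A<->T, C<->G), keeping left-to-right order:
  [0:5] TGCGT -> ACGCA
  [5:10] GCGAG -> CGCTC
  [10:15] CCTTG -> GGAAC
  [15:20] TTGGT -> AACCA
  [20:25] GACGT -> CTGCA
  [25:29] CACA -> GTGT
Concatenate: ACGCACGCTCGGAACAACCACTGCAGTGT (length 29; written aligned with the template, i.e. 3'->5').

Answer: ACGCACGCTCGGAACAACCACTGCAGTGT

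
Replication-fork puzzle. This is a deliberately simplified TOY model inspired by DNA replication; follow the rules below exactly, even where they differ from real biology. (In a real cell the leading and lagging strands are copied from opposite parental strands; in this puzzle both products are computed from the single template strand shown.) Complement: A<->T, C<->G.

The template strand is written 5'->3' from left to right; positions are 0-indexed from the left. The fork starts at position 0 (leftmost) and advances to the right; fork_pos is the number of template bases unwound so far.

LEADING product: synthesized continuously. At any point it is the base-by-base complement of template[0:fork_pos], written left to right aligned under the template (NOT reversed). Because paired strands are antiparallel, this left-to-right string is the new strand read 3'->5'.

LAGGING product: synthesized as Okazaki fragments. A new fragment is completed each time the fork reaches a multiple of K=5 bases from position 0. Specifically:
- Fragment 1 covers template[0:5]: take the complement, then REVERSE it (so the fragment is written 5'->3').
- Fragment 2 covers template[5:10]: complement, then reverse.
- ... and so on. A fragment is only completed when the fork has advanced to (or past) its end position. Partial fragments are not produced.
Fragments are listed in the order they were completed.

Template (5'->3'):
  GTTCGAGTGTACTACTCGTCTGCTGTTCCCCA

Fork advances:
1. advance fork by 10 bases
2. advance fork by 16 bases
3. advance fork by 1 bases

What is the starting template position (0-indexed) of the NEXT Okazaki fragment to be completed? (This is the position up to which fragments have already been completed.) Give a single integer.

Step 1: advance 10 -> fork_pos = 0 + 10 = 10. Reached multiple(s) of 5: 5, 10 -> fragments 1-2 completed (2 total).
Step 2: advance 16 -> fork_pos = 10 + 16 = 26. Reached multiple(s) of 5: 15, 20, 25 -> fragments 3-5 completed (5 total).
Step 3: advance 1 -> fork_pos = 26 + 1 = 27. Next multiple of 5 is 30 (not reached); still 5 fragment(s).
5 fragment(s) completed, covering template[0:25] (5 x 5 = 25). The next fragment, fragment 6, covers template[25:30], so it starts at position 25.

Answer: 25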